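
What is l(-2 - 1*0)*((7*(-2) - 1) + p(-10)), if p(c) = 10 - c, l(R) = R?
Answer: -10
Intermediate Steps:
l(-2 - 1*0)*((7*(-2) - 1) + p(-10)) = (-2 - 1*0)*((7*(-2) - 1) + (10 - 1*(-10))) = (-2 + 0)*((-14 - 1) + (10 + 10)) = -2*(-15 + 20) = -2*5 = -10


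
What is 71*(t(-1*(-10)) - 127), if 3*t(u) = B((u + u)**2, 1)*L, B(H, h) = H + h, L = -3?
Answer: -37488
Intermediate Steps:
t(u) = -1 - 4*u**2 (t(u) = (((u + u)**2 + 1)*(-3))/3 = (((2*u)**2 + 1)*(-3))/3 = ((4*u**2 + 1)*(-3))/3 = ((1 + 4*u**2)*(-3))/3 = (-3 - 12*u**2)/3 = -1 - 4*u**2)
71*(t(-1*(-10)) - 127) = 71*((-1 - 4*(-1*(-10))**2) - 127) = 71*((-1 - 4*10**2) - 127) = 71*((-1 - 4*100) - 127) = 71*((-1 - 400) - 127) = 71*(-401 - 127) = 71*(-528) = -37488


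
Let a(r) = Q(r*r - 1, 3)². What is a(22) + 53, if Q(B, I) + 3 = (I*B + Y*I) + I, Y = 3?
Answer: 2125817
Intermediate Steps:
Q(B, I) = -3 + 4*I + B*I (Q(B, I) = -3 + ((I*B + 3*I) + I) = -3 + ((B*I + 3*I) + I) = -3 + ((3*I + B*I) + I) = -3 + (4*I + B*I) = -3 + 4*I + B*I)
a(r) = (6 + 3*r²)² (a(r) = (-3 + 4*3 + (r*r - 1)*3)² = (-3 + 12 + (r² - 1)*3)² = (-3 + 12 + (-1 + r²)*3)² = (-3 + 12 + (-3 + 3*r²))² = (6 + 3*r²)²)
a(22) + 53 = 9*(2 + 22²)² + 53 = 9*(2 + 484)² + 53 = 9*486² + 53 = 9*236196 + 53 = 2125764 + 53 = 2125817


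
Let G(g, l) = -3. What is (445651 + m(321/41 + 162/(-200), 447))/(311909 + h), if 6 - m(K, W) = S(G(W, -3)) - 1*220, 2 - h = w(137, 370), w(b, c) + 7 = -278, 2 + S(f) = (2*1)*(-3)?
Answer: 445885/312196 ≈ 1.4282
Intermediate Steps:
S(f) = -8 (S(f) = -2 + (2*1)*(-3) = -2 + 2*(-3) = -2 - 6 = -8)
w(b, c) = -285 (w(b, c) = -7 - 278 = -285)
h = 287 (h = 2 - 1*(-285) = 2 + 285 = 287)
m(K, W) = 234 (m(K, W) = 6 - (-8 - 1*220) = 6 - (-8 - 220) = 6 - 1*(-228) = 6 + 228 = 234)
(445651 + m(321/41 + 162/(-200), 447))/(311909 + h) = (445651 + 234)/(311909 + 287) = 445885/312196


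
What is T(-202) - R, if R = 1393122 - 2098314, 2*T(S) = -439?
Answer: 1409945/2 ≈ 7.0497e+5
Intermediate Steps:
T(S) = -439/2 (T(S) = (½)*(-439) = -439/2)
R = -705192
T(-202) - R = -439/2 - 1*(-705192) = -439/2 + 705192 = 1409945/2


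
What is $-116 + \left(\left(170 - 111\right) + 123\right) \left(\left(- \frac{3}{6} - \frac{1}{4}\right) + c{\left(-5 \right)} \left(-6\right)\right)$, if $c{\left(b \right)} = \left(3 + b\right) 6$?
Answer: $\frac{25703}{2} \approx 12852.0$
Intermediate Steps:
$c{\left(b \right)} = 18 + 6 b$
$-116 + \left(\left(170 - 111\right) + 123\right) \left(\left(- \frac{3}{6} - \frac{1}{4}\right) + c{\left(-5 \right)} \left(-6\right)\right) = -116 + \left(\left(170 - 111\right) + 123\right) \left(\left(- \frac{3}{6} - \frac{1}{4}\right) + \left(18 + 6 \left(-5\right)\right) \left(-6\right)\right) = -116 + \left(59 + 123\right) \left(\left(\left(-3\right) \frac{1}{6} - \frac{1}{4}\right) + \left(18 - 30\right) \left(-6\right)\right) = -116 + 182 \left(\left(- \frac{1}{2} - \frac{1}{4}\right) - -72\right) = -116 + 182 \left(- \frac{3}{4} + 72\right) = -116 + 182 \cdot \frac{285}{4} = -116 + \frac{25935}{2} = \frac{25703}{2}$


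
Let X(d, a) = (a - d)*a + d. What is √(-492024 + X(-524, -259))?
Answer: I*√561183 ≈ 749.12*I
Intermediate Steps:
X(d, a) = d + a*(a - d) (X(d, a) = a*(a - d) + d = d + a*(a - d))
√(-492024 + X(-524, -259)) = √(-492024 + (-524 + (-259)² - 1*(-259)*(-524))) = √(-492024 + (-524 + 67081 - 135716)) = √(-492024 - 69159) = √(-561183) = I*√561183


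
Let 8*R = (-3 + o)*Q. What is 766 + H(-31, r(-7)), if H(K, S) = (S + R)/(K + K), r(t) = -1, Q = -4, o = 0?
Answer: 94983/124 ≈ 765.99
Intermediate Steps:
R = 3/2 (R = ((-3 + 0)*(-4))/8 = (-3*(-4))/8 = (⅛)*12 = 3/2 ≈ 1.5000)
H(K, S) = (3/2 + S)/(2*K) (H(K, S) = (S + 3/2)/(K + K) = (3/2 + S)/((2*K)) = (3/2 + S)*(1/(2*K)) = (3/2 + S)/(2*K))
766 + H(-31, r(-7)) = 766 + (¼)*(3 + 2*(-1))/(-31) = 766 + (¼)*(-1/31)*(3 - 2) = 766 + (¼)*(-1/31)*1 = 766 - 1/124 = 94983/124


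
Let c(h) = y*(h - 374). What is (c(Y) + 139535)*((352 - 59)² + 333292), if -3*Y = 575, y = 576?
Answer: -78081357749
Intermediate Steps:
Y = -575/3 (Y = -⅓*575 = -575/3 ≈ -191.67)
c(h) = -215424 + 576*h (c(h) = 576*(h - 374) = 576*(-374 + h) = -215424 + 576*h)
(c(Y) + 139535)*((352 - 59)² + 333292) = ((-215424 + 576*(-575/3)) + 139535)*((352 - 59)² + 333292) = ((-215424 - 110400) + 139535)*(293² + 333292) = (-325824 + 139535)*(85849 + 333292) = -186289*419141 = -78081357749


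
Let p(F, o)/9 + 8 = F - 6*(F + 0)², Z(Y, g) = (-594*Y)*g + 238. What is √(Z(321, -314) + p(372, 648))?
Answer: √52402414 ≈ 7239.0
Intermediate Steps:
Z(Y, g) = 238 - 594*Y*g (Z(Y, g) = -594*Y*g + 238 = 238 - 594*Y*g)
p(F, o) = -72 - 54*F² + 9*F (p(F, o) = -72 + 9*(F - 6*(F + 0)²) = -72 + 9*(F - 6*F²) = -72 + (-54*F² + 9*F) = -72 - 54*F² + 9*F)
√(Z(321, -314) + p(372, 648)) = √((238 - 594*321*(-314)) + (-72 - 54*372² + 9*372)) = √((238 + 59871636) + (-72 - 54*138384 + 3348)) = √(59871874 + (-72 - 7472736 + 3348)) = √(59871874 - 7469460) = √52402414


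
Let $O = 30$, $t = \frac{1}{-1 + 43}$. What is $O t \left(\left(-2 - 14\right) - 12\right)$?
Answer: $-20$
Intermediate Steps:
$t = \frac{1}{42} \approx 0.02381$
$O t \left(\left(-2 - 14\right) - 12\right) = 30 \frac{\left(-2 - 14\right) - 12}{42} = 30 \frac{-16 - 12}{42} = 30 \cdot \frac{1}{42} \left(-28\right) = 30 \left(- \frac{2}{3}\right) = -20$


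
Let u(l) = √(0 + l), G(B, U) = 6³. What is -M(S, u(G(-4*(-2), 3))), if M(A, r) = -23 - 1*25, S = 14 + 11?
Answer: 48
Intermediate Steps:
G(B, U) = 216
S = 25
u(l) = √l
M(A, r) = -48 (M(A, r) = -23 - 25 = -48)
-M(S, u(G(-4*(-2), 3))) = -1*(-48) = 48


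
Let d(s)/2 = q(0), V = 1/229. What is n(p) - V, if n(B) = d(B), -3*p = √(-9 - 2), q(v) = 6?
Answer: 2747/229 ≈ 11.996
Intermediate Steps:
p = -I*√11/3 (p = -√(-9 - 2)/3 = -I*√11/3 ≈ -1.1055*I)
V = 1/229 ≈ 0.0043668
d(s) = 12 (d(s) = 2*6 = 12)
n(B) = 12
n(p) - V = 12 - 1*1/229 = 12 - 1/229 = 2747/229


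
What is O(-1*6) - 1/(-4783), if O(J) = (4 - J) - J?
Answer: 76529/4783 ≈ 16.000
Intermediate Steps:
O(J) = 4 - 2*J
O(-1*6) - 1/(-4783) = (4 - (-2)*6) - 1/(-4783) = (4 - 2*(-6)) - 1*(-1/4783) = (4 + 12) + 1/4783 = 16 + 1/4783 = 76529/4783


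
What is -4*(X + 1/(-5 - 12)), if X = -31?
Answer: 2112/17 ≈ 124.24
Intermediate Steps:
-4*(X + 1/(-5 - 12)) = -4*(-31 + 1/(-5 - 12)) = -4*(-31 + 1/(-17)) = -4*(-31 - 1/17) = -4*(-528/17) = 2112/17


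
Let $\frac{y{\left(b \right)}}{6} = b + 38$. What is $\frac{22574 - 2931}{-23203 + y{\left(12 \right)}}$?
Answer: $- \frac{19643}{22903} \approx -0.85766$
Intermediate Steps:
$y{\left(b \right)} = 228 + 6 b$ ($y{\left(b \right)} = 6 \left(b + 38\right) = 6 \left(38 + b\right) = 228 + 6 b$)
$\frac{22574 - 2931}{-23203 + y{\left(12 \right)}} = \frac{22574 - 2931}{-23203 + \left(228 + 6 \cdot 12\right)} = \frac{19643}{-23203 + \left(228 + 72\right)} = \frac{19643}{-23203 + 300} = \frac{19643}{-22903} = 19643 \left(- \frac{1}{22903}\right) = - \frac{19643}{22903}$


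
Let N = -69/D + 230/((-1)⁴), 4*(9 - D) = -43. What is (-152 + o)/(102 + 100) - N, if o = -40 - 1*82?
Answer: -1818117/7979 ≈ -227.86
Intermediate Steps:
D = 79/4 (D = 9 - ¼*(-43) = 9 + 43/4 = 79/4 ≈ 19.750)
N = 17894/79 (N = -69/79/4 + 230/((-1)⁴) = -69*4/79 + 230/1 = -276/79 + 230*1 = -276/79 + 230 = 17894/79 ≈ 226.51)
o = -122 (o = -40 - 82 = -122)
(-152 + o)/(102 + 100) - N = (-152 - 122)/(102 + 100) - 1*17894/79 = -274/202 - 17894/79 = -274*1/202 - 17894/79 = -137/101 - 17894/79 = -1818117/7979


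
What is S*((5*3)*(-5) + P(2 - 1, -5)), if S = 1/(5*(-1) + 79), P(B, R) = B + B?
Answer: -73/74 ≈ -0.98649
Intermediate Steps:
P(B, R) = 2*B
S = 1/74 (S = 1/(-5 + 79) = 1/74 ≈ 0.013514)
S*((5*3)*(-5) + P(2 - 1, -5)) = ((5*3)*(-5) + 2*(2 - 1))/74 = (15*(-5) + 2*1)/74 = (-75 + 2)/74 = (1/74)*(-73) = -73/74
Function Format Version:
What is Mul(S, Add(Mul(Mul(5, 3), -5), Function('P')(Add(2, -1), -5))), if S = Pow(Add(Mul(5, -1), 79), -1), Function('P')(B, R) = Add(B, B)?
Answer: Rational(-73, 74) ≈ -0.98649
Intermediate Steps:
Function('P')(B, R) = Mul(2, B)
S = Rational(1, 74) (S = Pow(Add(-5, 79), -1) = Pow(74, -1) = Rational(1, 74) ≈ 0.013514)
Mul(S, Add(Mul(Mul(5, 3), -5), Function('P')(Add(2, -1), -5))) = Mul(Rational(1, 74), Add(Mul(Mul(5, 3), -5), Mul(2, Add(2, -1)))) = Mul(Rational(1, 74), Add(Mul(15, -5), Mul(2, 1))) = Mul(Rational(1, 74), Add(-75, 2)) = Mul(Rational(1, 74), -73) = Rational(-73, 74)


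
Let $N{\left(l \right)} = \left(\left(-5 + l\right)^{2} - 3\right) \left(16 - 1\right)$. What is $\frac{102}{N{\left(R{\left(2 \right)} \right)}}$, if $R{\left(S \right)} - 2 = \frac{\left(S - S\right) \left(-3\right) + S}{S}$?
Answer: $\frac{34}{5} \approx 6.8$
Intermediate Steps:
$R{\left(S \right)} = 3$ ($R{\left(S \right)} = 2 + \frac{\left(S - S\right) \left(-3\right) + S}{S} = 2 + \frac{0 \left(-3\right) + S}{S} = 2 + \frac{0 + S}{S} = 2 + \frac{S}{S} = 2 + 1 = 3$)
$N{\left(l \right)} = -45 + 15 \left(-5 + l\right)^{2}$ ($N{\left(l \right)} = \left(-3 + \left(-5 + l\right)^{2}\right) 15 = -45 + 15 \left(-5 + l\right)^{2}$)
$\frac{102}{N{\left(R{\left(2 \right)} \right)}} = \frac{102}{-45 + 15 \left(-5 + 3\right)^{2}} = \frac{102}{-45 + 15 \left(-2\right)^{2}} = \frac{102}{-45 + 15 \cdot 4} = \frac{102}{-45 + 60} = \frac{102}{15} = 102 \cdot \frac{1}{15} = \frac{34}{5}$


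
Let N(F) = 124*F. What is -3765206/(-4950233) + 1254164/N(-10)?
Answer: -1550933791193/1534572230 ≈ -1010.7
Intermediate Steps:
-3765206/(-4950233) + 1254164/N(-10) = -3765206/(-4950233) + 1254164/((124*(-10))) = -3765206*(-1/4950233) + 1254164/(-1240) = 3765206/4950233 + 1254164*(-1/1240) = 3765206/4950233 - 313541/310 = -1550933791193/1534572230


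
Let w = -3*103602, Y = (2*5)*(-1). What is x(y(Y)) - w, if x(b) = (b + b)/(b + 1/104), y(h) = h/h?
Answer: 32634838/105 ≈ 3.1081e+5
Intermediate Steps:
Y = -10 (Y = 10*(-1) = -10)
y(h) = 1
w = -310806
x(b) = 2*b/(1/104 + b) (x(b) = (2*b)/(b + 1/104) = (2*b)/(1/104 + b) = 2*b/(1/104 + b))
x(y(Y)) - w = 208*1/(1 + 104*1) - 1*(-310806) = 208*1/(1 + 104) + 310806 = 208*1/105 + 310806 = 208*1*(1/105) + 310806 = 208/105 + 310806 = 32634838/105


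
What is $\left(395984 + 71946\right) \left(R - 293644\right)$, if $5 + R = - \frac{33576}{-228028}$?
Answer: $- \frac{7833166986921570}{57007} \approx -1.3741 \cdot 10^{11}$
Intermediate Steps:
$R = - \frac{276641}{57007}$ ($R = -5 - \frac{33576}{-228028} = -5 - - \frac{8394}{57007} = -5 + \frac{8394}{57007} = - \frac{276641}{57007} \approx -4.8528$)
$\left(395984 + 71946\right) \left(R - 293644\right) = \left(395984 + 71946\right) \left(- \frac{276641}{57007} - 293644\right) = 467930 \left(- \frac{16740040149}{57007}\right) = - \frac{7833166986921570}{57007}$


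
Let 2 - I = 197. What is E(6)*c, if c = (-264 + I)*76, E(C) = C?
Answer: -209304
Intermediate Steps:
I = -195 (I = 2 - 1*197 = 2 - 197 = -195)
c = -34884 (c = (-264 - 195)*76 = -459*76 = -34884)
E(6)*c = 6*(-34884) = -209304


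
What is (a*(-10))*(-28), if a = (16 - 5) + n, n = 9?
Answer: 5600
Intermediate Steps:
a = 20 (a = (16 - 5) + 9 = 11 + 9 = 20)
(a*(-10))*(-28) = (20*(-10))*(-28) = -200*(-28) = 5600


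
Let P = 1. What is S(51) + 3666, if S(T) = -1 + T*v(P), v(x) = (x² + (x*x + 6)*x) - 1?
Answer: 4022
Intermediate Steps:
v(x) = -1 + x² + x*(6 + x²) (v(x) = (x² + (x² + 6)*x) - 1 = (x² + (6 + x²)*x) - 1 = (x² + x*(6 + x²)) - 1 = -1 + x² + x*(6 + x²))
S(T) = -1 + 7*T (S(T) = -1 + T*(-1 + 1² + 1³ + 6*1) = -1 + T*(-1 + 1 + 1 + 6) = -1 + T*7 = -1 + 7*T)
S(51) + 3666 = (-1 + 7*51) + 3666 = (-1 + 357) + 3666 = 356 + 3666 = 4022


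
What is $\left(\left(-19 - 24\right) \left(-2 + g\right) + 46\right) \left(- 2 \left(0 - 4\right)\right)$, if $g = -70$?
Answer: $25136$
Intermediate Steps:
$\left(\left(-19 - 24\right) \left(-2 + g\right) + 46\right) \left(- 2 \left(0 - 4\right)\right) = \left(\left(-19 - 24\right) \left(-2 - 70\right) + 46\right) \left(- 2 \left(0 - 4\right)\right) = \left(\left(-43\right) \left(-72\right) + 46\right) \left(\left(-2\right) \left(-4\right)\right) = \left(3096 + 46\right) 8 = 3142 \cdot 8 = 25136$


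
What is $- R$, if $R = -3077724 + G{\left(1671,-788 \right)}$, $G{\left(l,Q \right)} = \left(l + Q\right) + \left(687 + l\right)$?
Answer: $3074483$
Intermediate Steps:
$G{\left(l,Q \right)} = 687 + Q + 2 l$ ($G{\left(l,Q \right)} = \left(Q + l\right) + \left(687 + l\right) = 687 + Q + 2 l$)
$R = -3074483$ ($R = -3077724 + \left(687 - 788 + 2 \cdot 1671\right) = -3077724 + \left(687 - 788 + 3342\right) = -3077724 + 3241 = -3074483$)
$- R = \left(-1\right) \left(-3074483\right) = 3074483$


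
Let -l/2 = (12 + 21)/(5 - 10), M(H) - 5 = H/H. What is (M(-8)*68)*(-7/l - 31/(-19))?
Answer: 93908/209 ≈ 449.32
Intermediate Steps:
M(H) = 6 (M(H) = 5 + H/H = 5 + 1 = 6)
l = 66/5 (l = -2*(12 + 21)/(5 - 10) = -66/(-5) = -66*(-1)/5 = -2*(-33/5) = 66/5 ≈ 13.200)
(M(-8)*68)*(-7/l - 31/(-19)) = (6*68)*(-7/66/5 - 31/(-19)) = 408*(-7*5/66 - 31*(-1/19)) = 408*(-35/66 + 31/19) = 408*(1381/1254) = 93908/209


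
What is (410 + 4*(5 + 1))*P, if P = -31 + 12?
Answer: -8246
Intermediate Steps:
P = -19
(410 + 4*(5 + 1))*P = (410 + 4*(5 + 1))*(-19) = (410 + 4*6)*(-19) = (410 + 24)*(-19) = 434*(-19) = -8246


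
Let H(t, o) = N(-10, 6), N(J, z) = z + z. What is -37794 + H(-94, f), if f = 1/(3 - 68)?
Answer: -37782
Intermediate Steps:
f = -1/65 (f = 1/(-65) = -1/65 ≈ -0.015385)
N(J, z) = 2*z
H(t, o) = 12 (H(t, o) = 2*6 = 12)
-37794 + H(-94, f) = -37794 + 12 = -37782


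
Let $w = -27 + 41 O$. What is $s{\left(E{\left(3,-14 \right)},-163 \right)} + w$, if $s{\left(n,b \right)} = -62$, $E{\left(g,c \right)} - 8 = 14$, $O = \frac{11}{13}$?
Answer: $- \frac{706}{13} \approx -54.308$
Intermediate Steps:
$O = \frac{11}{13}$ ($O = 11 \cdot \frac{1}{13} = \frac{11}{13} \approx 0.84615$)
$E{\left(g,c \right)} = 22$ ($E{\left(g,c \right)} = 8 + 14 = 22$)
$w = \frac{100}{13}$ ($w = -27 + 41 \cdot \frac{11}{13} = -27 + \frac{451}{13} = \frac{100}{13} \approx 7.6923$)
$s{\left(E{\left(3,-14 \right)},-163 \right)} + w = -62 + \frac{100}{13} = - \frac{706}{13}$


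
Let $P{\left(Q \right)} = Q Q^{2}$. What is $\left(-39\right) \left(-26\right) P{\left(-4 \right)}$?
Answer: $-64896$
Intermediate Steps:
$P{\left(Q \right)} = Q^{3}$
$\left(-39\right) \left(-26\right) P{\left(-4 \right)} = \left(-39\right) \left(-26\right) \left(-4\right)^{3} = 1014 \left(-64\right) = -64896$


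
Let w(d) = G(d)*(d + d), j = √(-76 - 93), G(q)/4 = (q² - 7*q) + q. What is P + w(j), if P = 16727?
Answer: 24839 - 17576*I ≈ 24839.0 - 17576.0*I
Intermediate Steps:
G(q) = -24*q + 4*q² (G(q) = 4*((q² - 7*q) + q) = 4*(q² - 6*q) = -24*q + 4*q²)
j = 13*I (j = √(-169) = 13*I ≈ 13.0*I)
w(d) = 8*d²*(-6 + d) (w(d) = (4*d*(-6 + d))*(d + d) = (4*d*(-6 + d))*(2*d) = 8*d²*(-6 + d))
P + w(j) = 16727 + 8*(13*I)²*(-6 + 13*I) = 16727 + 8*(-169)*(-6 + 13*I) = 16727 + (8112 - 17576*I) = 24839 - 17576*I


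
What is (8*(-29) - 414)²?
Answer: 417316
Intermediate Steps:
(8*(-29) - 414)² = (-232 - 414)² = (-646)² = 417316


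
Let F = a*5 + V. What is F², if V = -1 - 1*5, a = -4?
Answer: 676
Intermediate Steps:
V = -6 (V = -1 - 5 = -6)
F = -26 (F = -4*5 - 6 = -20 - 6 = -26)
F² = (-26)² = 676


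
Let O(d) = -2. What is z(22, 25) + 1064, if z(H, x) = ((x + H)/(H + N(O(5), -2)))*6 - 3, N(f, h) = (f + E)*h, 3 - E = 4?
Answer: 14995/14 ≈ 1071.1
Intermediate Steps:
E = -1 (E = 3 - 1*4 = 3 - 4 = -1)
N(f, h) = h*(-1 + f) (N(f, h) = (f - 1)*h = (-1 + f)*h = h*(-1 + f))
z(H, x) = -3 + 6*(H + x)/(6 + H) (z(H, x) = ((x + H)/(H - 2*(-1 - 2)))*6 - 3 = ((H + x)/(H - 2*(-3)))*6 - 3 = ((H + x)/(H + 6))*6 - 3 = ((H + x)/(6 + H))*6 - 3 = 6*(H + x)/(6 + H) - 3 = -3 + 6*(H + x)/(6 + H))
z(22, 25) + 1064 = 3*(-6 + 22 + 2*25)/(6 + 22) + 1064 = 3*(-6 + 22 + 50)/28 + 1064 = 3*(1/28)*66 + 1064 = 99/14 + 1064 = 14995/14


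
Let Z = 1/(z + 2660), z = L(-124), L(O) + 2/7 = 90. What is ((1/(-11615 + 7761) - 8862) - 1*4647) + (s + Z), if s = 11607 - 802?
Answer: -100293778919/37090896 ≈ -2704.0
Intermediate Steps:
L(O) = 628/7 (L(O) = -2/7 + 90 = 628/7)
z = 628/7 ≈ 89.714
s = 10805
Z = 7/19248 (Z = 1/(628/7 + 2660) = 1/(19248/7) = 7/19248 ≈ 0.00036367)
((1/(-11615 + 7761) - 8862) - 1*4647) + (s + Z) = ((1/(-11615 + 7761) - 8862) - 1*4647) + (10805 + 7/19248) = ((1/(-3854) - 8862) - 4647) + 207974647/19248 = ((-1/3854 - 8862) - 4647) + 207974647/19248 = (-34154149/3854 - 4647) + 207974647/19248 = -52063687/3854 + 207974647/19248 = -100293778919/37090896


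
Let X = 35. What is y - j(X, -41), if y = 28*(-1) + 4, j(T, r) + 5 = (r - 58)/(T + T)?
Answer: -1231/70 ≈ -17.586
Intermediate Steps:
j(T, r) = -5 + (-58 + r)/(2*T) (j(T, r) = -5 + (r - 58)/(T + T) = -5 + (-58 + r)/((2*T)) = -5 + (-58 + r)*(1/(2*T)) = -5 + (-58 + r)/(2*T))
y = -24 (y = -28 + 4 = -24)
y - j(X, -41) = -24 - (-58 - 41 - 10*35)/(2*35) = -24 - (-58 - 41 - 350)/(2*35) = -24 - (-449)/(2*35) = -24 - 1*(-449/70) = -24 + 449/70 = -1231/70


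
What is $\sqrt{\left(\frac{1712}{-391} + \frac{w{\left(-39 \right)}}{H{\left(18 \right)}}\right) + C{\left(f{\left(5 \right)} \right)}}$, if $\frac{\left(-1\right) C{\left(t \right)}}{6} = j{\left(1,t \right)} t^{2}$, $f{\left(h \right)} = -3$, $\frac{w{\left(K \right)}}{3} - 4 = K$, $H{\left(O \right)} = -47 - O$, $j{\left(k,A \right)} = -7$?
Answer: $\frac{\sqrt{9694953307}}{5083} \approx 19.371$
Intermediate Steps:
$w{\left(K \right)} = 12 + 3 K$
$C{\left(t \right)} = 42 t^{2}$ ($C{\left(t \right)} = - 6 \left(- 7 t^{2}\right) = 42 t^{2}$)
$\sqrt{\left(\frac{1712}{-391} + \frac{w{\left(-39 \right)}}{H{\left(18 \right)}}\right) + C{\left(f{\left(5 \right)} \right)}} = \sqrt{\left(\frac{1712}{-391} + \frac{12 + 3 \left(-39\right)}{-47 - 18}\right) + 42 \left(-3\right)^{2}} = \sqrt{\left(1712 \left(- \frac{1}{391}\right) + \frac{12 - 117}{-47 - 18}\right) + 42 \cdot 9} = \sqrt{\left(- \frac{1712}{391} - \frac{105}{-65}\right) + 378} = \sqrt{\left(- \frac{1712}{391} - - \frac{21}{13}\right) + 378} = \sqrt{\left(- \frac{1712}{391} + \frac{21}{13}\right) + 378} = \sqrt{- \frac{14045}{5083} + 378} = \sqrt{\frac{1907329}{5083}} = \frac{\sqrt{9694953307}}{5083}$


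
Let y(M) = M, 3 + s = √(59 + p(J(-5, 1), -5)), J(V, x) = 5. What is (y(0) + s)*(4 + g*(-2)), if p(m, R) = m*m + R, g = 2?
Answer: 0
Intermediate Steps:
p(m, R) = R + m² (p(m, R) = m² + R = R + m²)
s = -3 + √79 (s = -3 + √(59 + (-5 + 5²)) = -3 + √(59 + (-5 + 25)) = -3 + √(59 + 20) = -3 + √79 ≈ 5.8882)
(y(0) + s)*(4 + g*(-2)) = (0 + (-3 + √79))*(4 + 2*(-2)) = (-3 + √79)*(4 - 4) = (-3 + √79)*0 = 0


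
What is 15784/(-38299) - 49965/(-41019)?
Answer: 422055213/523662227 ≈ 0.80597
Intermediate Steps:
15784/(-38299) - 49965/(-41019) = 15784*(-1/38299) - 49965*(-1/41019) = -15784/38299 + 16655/13673 = 422055213/523662227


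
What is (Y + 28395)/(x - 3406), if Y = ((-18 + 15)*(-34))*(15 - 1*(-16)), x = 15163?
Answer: 10519/3919 ≈ 2.6841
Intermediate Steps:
Y = 3162 (Y = (-3*(-34))*(15 + 16) = 102*31 = 3162)
(Y + 28395)/(x - 3406) = (3162 + 28395)/(15163 - 3406) = 31557/11757 = 31557*(1/11757) = 10519/3919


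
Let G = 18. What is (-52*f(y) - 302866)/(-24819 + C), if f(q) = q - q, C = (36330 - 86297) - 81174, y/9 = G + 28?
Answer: 151433/77980 ≈ 1.9419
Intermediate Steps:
y = 414 (y = 9*(18 + 28) = 9*46 = 414)
C = -131141 (C = -49967 - 81174 = -131141)
f(q) = 0
(-52*f(y) - 302866)/(-24819 + C) = (-52*0 - 302866)/(-24819 - 131141) = (0 - 302866)/(-155960) = -302866*(-1/155960) = 151433/77980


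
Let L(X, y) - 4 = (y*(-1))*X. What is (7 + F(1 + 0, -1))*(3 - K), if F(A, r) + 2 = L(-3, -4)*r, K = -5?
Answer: 104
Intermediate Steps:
L(X, y) = 4 - X*y (L(X, y) = 4 + (y*(-1))*X = 4 + (-y)*X = 4 - X*y)
F(A, r) = -2 - 8*r (F(A, r) = -2 + (4 - 1*(-3)*(-4))*r = -2 + (4 - 12)*r = -2 - 8*r)
(7 + F(1 + 0, -1))*(3 - K) = (7 + (-2 - 8*(-1)))*(3 - (-5)) = (7 + (-2 + 8))*(3 - 1*(-5)) = (7 + 6)*(3 + 5) = 13*8 = 104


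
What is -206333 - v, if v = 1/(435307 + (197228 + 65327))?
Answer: -143991960047/697862 ≈ -2.0633e+5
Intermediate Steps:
v = 1/697862 (v = 1/(435307 + 262555) = 1/697862 ≈ 1.4329e-6)
-206333 - v = -206333 - 1*1/697862 = -206333 - 1/697862 = -143991960047/697862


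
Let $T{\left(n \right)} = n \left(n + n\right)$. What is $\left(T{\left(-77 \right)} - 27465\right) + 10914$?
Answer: $-4693$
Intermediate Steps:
$T{\left(n \right)} = 2 n^{2}$ ($T{\left(n \right)} = n 2 n = 2 n^{2}$)
$\left(T{\left(-77 \right)} - 27465\right) + 10914 = \left(2 \left(-77\right)^{2} - 27465\right) + 10914 = \left(2 \cdot 5929 - 27465\right) + 10914 = \left(11858 - 27465\right) + 10914 = -15607 + 10914 = -4693$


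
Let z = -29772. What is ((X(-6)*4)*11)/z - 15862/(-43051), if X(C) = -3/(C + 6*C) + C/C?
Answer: 548582903/1495333434 ≈ 0.36686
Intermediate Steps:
X(C) = 1 - 3/(7*C) (X(C) = -3*1/(7*C) + 1 = -3/(7*C) + 1 = 1 - 3/(7*C))
((X(-6)*4)*11)/z - 15862/(-43051) = ((((-3/7 - 6)/(-6))*4)*11)/(-29772) - 15862/(-43051) = ((-⅙*(-45/7)*4)*11)*(-1/29772) - 15862*(-1/43051) = (((15/14)*4)*11)*(-1/29772) + 15862/43051 = ((30/7)*11)*(-1/29772) + 15862/43051 = (330/7)*(-1/29772) + 15862/43051 = -55/34734 + 15862/43051 = 548582903/1495333434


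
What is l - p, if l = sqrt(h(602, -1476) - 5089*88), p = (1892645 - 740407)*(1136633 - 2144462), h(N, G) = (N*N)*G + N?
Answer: 1161258871302 + I*sqrt(535355534) ≈ 1.1613e+12 + 23138.0*I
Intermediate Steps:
h(N, G) = N + G*N**2 (h(N, G) = N**2*G + N = G*N**2 + N = N + G*N**2)
p = -1161258871302 (p = 1152238*(-1007829) = -1161258871302)
l = I*sqrt(535355534) (l = sqrt(602*(1 - 1476*602) - 5089*88) = sqrt(602*(1 - 888552) - 447832) = sqrt(602*(-888551) - 447832) = sqrt(-534907702 - 447832) = sqrt(-535355534) = I*sqrt(535355534) ≈ 23138.0*I)
l - p = I*sqrt(535355534) - 1*(-1161258871302) = I*sqrt(535355534) + 1161258871302 = 1161258871302 + I*sqrt(535355534)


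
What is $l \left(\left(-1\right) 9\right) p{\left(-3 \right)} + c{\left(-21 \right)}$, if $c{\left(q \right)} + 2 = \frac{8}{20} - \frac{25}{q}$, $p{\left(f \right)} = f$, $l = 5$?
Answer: $\frac{14132}{105} \approx 134.59$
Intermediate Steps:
$c{\left(q \right)} = - \frac{8}{5} - \frac{25}{q}$ ($c{\left(q \right)} = -2 + \left(\frac{8}{20} - \frac{25}{q}\right) = -2 + \left(8 \cdot \frac{1}{20} - \frac{25}{q}\right) = -2 + \left(\frac{2}{5} - \frac{25}{q}\right) = - \frac{8}{5} - \frac{25}{q}$)
$l \left(\left(-1\right) 9\right) p{\left(-3 \right)} + c{\left(-21 \right)} = 5 \left(\left(-1\right) 9\right) \left(-3\right) - \left(\frac{8}{5} + \frac{25}{-21}\right) = 5 \left(-9\right) \left(-3\right) - \frac{43}{105} = \left(-45\right) \left(-3\right) + \left(- \frac{8}{5} + \frac{25}{21}\right) = 135 - \frac{43}{105} = \frac{14132}{105}$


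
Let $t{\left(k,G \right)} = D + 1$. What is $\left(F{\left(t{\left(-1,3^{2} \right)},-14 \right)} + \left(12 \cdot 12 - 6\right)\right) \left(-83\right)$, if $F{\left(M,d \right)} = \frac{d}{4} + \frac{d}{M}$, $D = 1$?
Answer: $- \frac{21165}{2} \approx -10583.0$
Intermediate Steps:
$t{\left(k,G \right)} = 2$ ($t{\left(k,G \right)} = 1 + 1 = 2$)
$F{\left(M,d \right)} = \frac{d}{4} + \frac{d}{M}$ ($F{\left(M,d \right)} = d \frac{1}{4} + \frac{d}{M} = \frac{d}{4} + \frac{d}{M}$)
$\left(F{\left(t{\left(-1,3^{2} \right)},-14 \right)} + \left(12 \cdot 12 - 6\right)\right) \left(-83\right) = \left(\left(\frac{1}{4} \left(-14\right) - \frac{14}{2}\right) + \left(12 \cdot 12 - 6\right)\right) \left(-83\right) = \left(\left(- \frac{7}{2} - 7\right) + \left(144 - 6\right)\right) \left(-83\right) = \left(\left(- \frac{7}{2} - 7\right) + 138\right) \left(-83\right) = \left(- \frac{21}{2} + 138\right) \left(-83\right) = \frac{255}{2} \left(-83\right) = - \frac{21165}{2}$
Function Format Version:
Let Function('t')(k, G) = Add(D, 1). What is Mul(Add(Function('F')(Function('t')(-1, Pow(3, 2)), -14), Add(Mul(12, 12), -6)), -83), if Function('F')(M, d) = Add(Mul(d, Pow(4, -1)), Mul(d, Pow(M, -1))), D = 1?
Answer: Rational(-21165, 2) ≈ -10583.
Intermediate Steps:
Function('t')(k, G) = 2 (Function('t')(k, G) = Add(1, 1) = 2)
Function('F')(M, d) = Add(Mul(Rational(1, 4), d), Mul(d, Pow(M, -1))) (Function('F')(M, d) = Add(Mul(d, Rational(1, 4)), Mul(d, Pow(M, -1))) = Add(Mul(Rational(1, 4), d), Mul(d, Pow(M, -1))))
Mul(Add(Function('F')(Function('t')(-1, Pow(3, 2)), -14), Add(Mul(12, 12), -6)), -83) = Mul(Add(Add(Mul(Rational(1, 4), -14), Mul(-14, Pow(2, -1))), Add(Mul(12, 12), -6)), -83) = Mul(Add(Add(Rational(-7, 2), Mul(-14, Rational(1, 2))), Add(144, -6)), -83) = Mul(Add(Add(Rational(-7, 2), -7), 138), -83) = Mul(Add(Rational(-21, 2), 138), -83) = Mul(Rational(255, 2), -83) = Rational(-21165, 2)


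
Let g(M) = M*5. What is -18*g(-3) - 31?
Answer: 239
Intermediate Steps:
g(M) = 5*M
-18*g(-3) - 31 = -90*(-3) - 31 = -18*(-15) - 31 = 270 - 31 = 239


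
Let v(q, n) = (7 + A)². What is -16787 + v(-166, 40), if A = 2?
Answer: -16706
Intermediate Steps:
v(q, n) = 81 (v(q, n) = (7 + 2)² = 9² = 81)
-16787 + v(-166, 40) = -16787 + 81 = -16706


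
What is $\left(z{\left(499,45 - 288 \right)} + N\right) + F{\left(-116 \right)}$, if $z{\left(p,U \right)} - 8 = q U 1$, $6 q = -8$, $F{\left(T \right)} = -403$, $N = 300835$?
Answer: $300764$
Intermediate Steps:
$q = - \frac{4}{3}$ ($q = \frac{1}{6} \left(-8\right) = - \frac{4}{3} \approx -1.3333$)
$z{\left(p,U \right)} = 8 - \frac{4 U}{3}$ ($z{\left(p,U \right)} = 8 + - \frac{4 U}{3} \cdot 1 = 8 - \frac{4 U}{3}$)
$\left(z{\left(499,45 - 288 \right)} + N\right) + F{\left(-116 \right)} = \left(\left(8 - \frac{4 \left(45 - 288\right)}{3}\right) + 300835\right) - 403 = \left(\left(8 - -324\right) + 300835\right) - 403 = \left(\left(8 + 324\right) + 300835\right) - 403 = \left(332 + 300835\right) - 403 = 301167 - 403 = 300764$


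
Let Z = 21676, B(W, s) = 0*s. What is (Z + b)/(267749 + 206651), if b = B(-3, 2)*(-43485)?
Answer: 5419/118600 ≈ 0.045691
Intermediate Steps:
B(W, s) = 0
b = 0 (b = 0*(-43485) = 0)
(Z + b)/(267749 + 206651) = (21676 + 0)/(267749 + 206651) = 21676/474400 = 21676*(1/474400) = 5419/118600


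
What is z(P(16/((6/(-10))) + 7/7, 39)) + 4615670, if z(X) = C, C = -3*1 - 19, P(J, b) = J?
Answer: 4615648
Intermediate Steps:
C = -22 (C = -3 - 19 = -22)
z(X) = -22
z(P(16/((6/(-10))) + 7/7, 39)) + 4615670 = -22 + 4615670 = 4615648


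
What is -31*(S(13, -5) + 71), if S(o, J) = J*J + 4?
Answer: -3100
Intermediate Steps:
S(o, J) = 4 + J**2 (S(o, J) = J**2 + 4 = 4 + J**2)
-31*(S(13, -5) + 71) = -31*((4 + (-5)**2) + 71) = -31*((4 + 25) + 71) = -31*(29 + 71) = -31*100 = -3100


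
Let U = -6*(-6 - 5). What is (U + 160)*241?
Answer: 54466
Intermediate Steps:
U = 66 (U = -6*(-11) = 66)
(U + 160)*241 = (66 + 160)*241 = 226*241 = 54466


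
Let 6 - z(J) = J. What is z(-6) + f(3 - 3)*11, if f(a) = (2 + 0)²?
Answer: 56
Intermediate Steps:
z(J) = 6 - J
f(a) = 4 (f(a) = 2² = 4)
z(-6) + f(3 - 3)*11 = (6 - 1*(-6)) + 4*11 = (6 + 6) + 44 = 12 + 44 = 56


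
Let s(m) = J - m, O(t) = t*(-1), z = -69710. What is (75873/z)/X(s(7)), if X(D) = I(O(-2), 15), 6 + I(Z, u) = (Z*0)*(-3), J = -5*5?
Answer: 25291/139420 ≈ 0.18140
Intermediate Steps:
O(t) = -t
J = -25
I(Z, u) = -6 (I(Z, u) = -6 + (Z*0)*(-3) = -6 + 0*(-3) = -6 + 0 = -6)
s(m) = -25 - m
X(D) = -6
(75873/z)/X(s(7)) = (75873/(-69710))/(-6) = (75873*(-1/69710))*(-⅙) = -75873/69710*(-⅙) = 25291/139420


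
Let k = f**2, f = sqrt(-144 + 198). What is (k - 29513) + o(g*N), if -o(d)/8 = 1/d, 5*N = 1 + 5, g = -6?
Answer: -265121/9 ≈ -29458.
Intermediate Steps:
N = 6/5 (N = (1 + 5)/5 = (1/5)*6 = 6/5 ≈ 1.2000)
f = 3*sqrt(6) (f = sqrt(54) = 3*sqrt(6) ≈ 7.3485)
o(d) = -8/d
k = 54 (k = (3*sqrt(6))**2 = 54)
(k - 29513) + o(g*N) = (54 - 29513) - 8/((-6*6/5)) = -29459 - 8/(-36/5) = -29459 - 8*(-5/36) = -29459 + 10/9 = -265121/9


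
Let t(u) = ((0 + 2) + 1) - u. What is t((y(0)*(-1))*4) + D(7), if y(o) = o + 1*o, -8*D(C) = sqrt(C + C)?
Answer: 3 - sqrt(14)/8 ≈ 2.5323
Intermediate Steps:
D(C) = -sqrt(2)*sqrt(C)/8 (D(C) = -sqrt(C + C)/8 = -sqrt(2)*sqrt(C)/8)
y(o) = 2*o (y(o) = o + o = 2*o)
t(u) = 3 - u (t(u) = (2 + 1) - u = 3 - u)
t((y(0)*(-1))*4) + D(7) = (3 - (2*0)*(-1)*4) - sqrt(2)*sqrt(7)/8 = (3 - 0*(-1)*4) - sqrt(14)/8 = (3 - 0*4) - sqrt(14)/8 = (3 - 1*0) - sqrt(14)/8 = (3 + 0) - sqrt(14)/8 = 3 - sqrt(14)/8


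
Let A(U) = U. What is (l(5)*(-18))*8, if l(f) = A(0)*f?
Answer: 0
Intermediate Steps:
l(f) = 0 (l(f) = 0*f = 0)
(l(5)*(-18))*8 = (0*(-18))*8 = 0*8 = 0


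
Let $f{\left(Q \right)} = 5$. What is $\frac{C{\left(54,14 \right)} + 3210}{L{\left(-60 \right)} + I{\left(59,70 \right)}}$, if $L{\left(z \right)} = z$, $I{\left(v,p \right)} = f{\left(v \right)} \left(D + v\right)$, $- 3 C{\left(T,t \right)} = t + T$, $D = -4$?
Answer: $\frac{9562}{645} \approx 14.825$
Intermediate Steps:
$C{\left(T,t \right)} = - \frac{T}{3} - \frac{t}{3}$ ($C{\left(T,t \right)} = - \frac{t + T}{3} = - \frac{T + t}{3} = - \frac{T}{3} - \frac{t}{3}$)
$I{\left(v,p \right)} = -20 + 5 v$ ($I{\left(v,p \right)} = 5 \left(-4 + v\right) = -20 + 5 v$)
$\frac{C{\left(54,14 \right)} + 3210}{L{\left(-60 \right)} + I{\left(59,70 \right)}} = \frac{\left(\left(- \frac{1}{3}\right) 54 - \frac{14}{3}\right) + 3210}{-60 + \left(-20 + 5 \cdot 59\right)} = \frac{\left(-18 - \frac{14}{3}\right) + 3210}{-60 + \left(-20 + 295\right)} = \frac{- \frac{68}{3} + 3210}{-60 + 275} = \frac{9562}{3 \cdot 215} = \frac{9562}{3} \cdot \frac{1}{215} = \frac{9562}{645}$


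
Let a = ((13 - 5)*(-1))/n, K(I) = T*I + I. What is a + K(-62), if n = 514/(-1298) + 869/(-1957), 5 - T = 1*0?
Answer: -193368608/533465 ≈ -362.48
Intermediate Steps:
T = 5 (T = 5 - 0 = 5 - 1*0 = 5 + 0 = 5)
K(I) = 6*I (K(I) = 5*I + I = 6*I)
n = -1066930/1270093 (n = 514*(-1/1298) + 869*(-1/1957) = -257/649 - 869/1957 = -1066930/1270093 ≈ -0.84004)
a = 5080372/533465 (a = ((13 - 5)*(-1))/(-1066930/1270093) = (8*(-1))*(-1270093/1066930) = -8*(-1270093/1066930) = 5080372/533465 ≈ 9.5233)
a + K(-62) = 5080372/533465 + 6*(-62) = 5080372/533465 - 372 = -193368608/533465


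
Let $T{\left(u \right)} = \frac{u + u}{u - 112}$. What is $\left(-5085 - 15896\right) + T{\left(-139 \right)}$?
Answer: $- \frac{5265953}{251} \approx -20980.0$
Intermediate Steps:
$T{\left(u \right)} = \frac{2 u}{-112 + u}$
$\left(-5085 - 15896\right) + T{\left(-139 \right)} = \left(-5085 - 15896\right) + 2 \left(-139\right) \frac{1}{-112 - 139} = -20981 + 2 \left(-139\right) \frac{1}{-251} = -20981 + 2 \left(-139\right) \left(- \frac{1}{251}\right) = -20981 + \frac{278}{251} = - \frac{5265953}{251}$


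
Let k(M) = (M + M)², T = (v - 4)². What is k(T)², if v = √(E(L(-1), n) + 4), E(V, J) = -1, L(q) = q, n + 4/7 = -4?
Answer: 9328912 - 5379584*√3 ≈ 11199.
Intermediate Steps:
n = -32/7 (n = -4/7 - 4 = -32/7 ≈ -4.5714)
v = √3 (v = √(-1 + 4) = √3 ≈ 1.7320)
T = (-4 + √3)² (T = (√3 - 4)² = (-4 + √3)² ≈ 5.1436)
k(M) = 4*M² (k(M) = (2*M)² = 4*M²)
k(T)² = (4*((4 - √3)²)²)² = (4*(4 - √3)⁴)² = 16*(4 - √3)⁸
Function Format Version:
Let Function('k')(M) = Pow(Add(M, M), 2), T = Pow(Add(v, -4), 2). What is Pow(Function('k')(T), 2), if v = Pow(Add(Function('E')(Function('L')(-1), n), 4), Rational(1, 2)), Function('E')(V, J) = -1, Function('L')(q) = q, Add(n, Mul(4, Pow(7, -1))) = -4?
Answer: Add(9328912, Mul(-5379584, Pow(3, Rational(1, 2)))) ≈ 11199.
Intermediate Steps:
n = Rational(-32, 7) (n = Add(Rational(-4, 7), -4) = Rational(-32, 7) ≈ -4.5714)
v = Pow(3, Rational(1, 2)) (v = Pow(Add(-1, 4), Rational(1, 2)) = Pow(3, Rational(1, 2)) ≈ 1.7320)
T = Pow(Add(-4, Pow(3, Rational(1, 2))), 2) (T = Pow(Add(Pow(3, Rational(1, 2)), -4), 2) = Pow(Add(-4, Pow(3, Rational(1, 2))), 2) ≈ 5.1436)
Function('k')(M) = Mul(4, Pow(M, 2)) (Function('k')(M) = Pow(Mul(2, M), 2) = Mul(4, Pow(M, 2)))
Pow(Function('k')(T), 2) = Pow(Mul(4, Pow(Pow(Add(4, Mul(-1, Pow(3, Rational(1, 2)))), 2), 2)), 2) = Pow(Mul(4, Pow(Add(4, Mul(-1, Pow(3, Rational(1, 2)))), 4)), 2) = Mul(16, Pow(Add(4, Mul(-1, Pow(3, Rational(1, 2)))), 8))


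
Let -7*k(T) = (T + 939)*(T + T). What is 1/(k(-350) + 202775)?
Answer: 1/261675 ≈ 3.8215e-6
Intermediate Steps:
k(T) = -2*T*(939 + T)/7 (k(T) = -(T + 939)*(T + T)/7 = -(939 + T)*2*T/7 = -2*T*(939 + T)/7)
1/(k(-350) + 202775) = 1/(-2/7*(-350)*(939 - 350) + 202775) = 1/(-2/7*(-350)*589 + 202775) = 1/(58900 + 202775) = 1/261675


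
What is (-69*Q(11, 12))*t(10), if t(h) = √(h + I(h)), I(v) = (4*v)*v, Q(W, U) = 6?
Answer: -414*√410 ≈ -8382.9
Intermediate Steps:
I(v) = 4*v²
t(h) = √(h + 4*h²)
(-69*Q(11, 12))*t(10) = (-69*6)*√(10*(1 + 4*10)) = -414*√10*√(1 + 40) = -414*√410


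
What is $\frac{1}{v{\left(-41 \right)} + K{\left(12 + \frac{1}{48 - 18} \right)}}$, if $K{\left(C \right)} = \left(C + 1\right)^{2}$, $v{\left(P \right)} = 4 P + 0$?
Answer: $\frac{900}{5281} \approx 0.17042$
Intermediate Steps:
$v{\left(P \right)} = 4 P$
$K{\left(C \right)} = \left(1 + C\right)^{2}$
$\frac{1}{v{\left(-41 \right)} + K{\left(12 + \frac{1}{48 - 18} \right)}} = \frac{1}{4 \left(-41\right) + \left(1 + \left(12 + \frac{1}{48 - 18}\right)\right)^{2}} = \frac{1}{-164 + \left(1 + \left(12 + \frac{1}{30}\right)\right)^{2}} = \frac{1}{-164 + \left(1 + \frac{361}{30}\right)^{2}} = \frac{1}{-164 + \left(\frac{391}{30}\right)^{2}} = \frac{1}{-164 + \frac{152881}{900}} = \frac{1}{\frac{5281}{900}} = \frac{900}{5281}$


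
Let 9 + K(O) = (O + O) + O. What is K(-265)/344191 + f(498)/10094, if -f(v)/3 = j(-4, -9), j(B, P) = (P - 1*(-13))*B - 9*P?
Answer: -75232821/3474263954 ≈ -0.021654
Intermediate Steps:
K(O) = -9 + 3*O (K(O) = -9 + ((O + O) + O) = -9 + (2*O + O) = -9 + 3*O)
j(B, P) = -9*P + B*(13 + P) (j(B, P) = (P + 13)*B - 9*P = (13 + P)*B - 9*P = B*(13 + P) - 9*P = -9*P + B*(13 + P))
f(v) = -195 (f(v) = -3*(-9*(-9) + 13*(-4) - 4*(-9)) = -3*(81 - 52 + 36) = -3*65 = -195)
K(-265)/344191 + f(498)/10094 = (-9 + 3*(-265))/344191 - 195/10094 = (-9 - 795)*(1/344191) - 195*1/10094 = -804*1/344191 - 195/10094 = -804/344191 - 195/10094 = -75232821/3474263954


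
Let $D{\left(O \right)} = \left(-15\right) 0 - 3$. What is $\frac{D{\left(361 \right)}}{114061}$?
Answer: $- \frac{3}{114061} \approx -2.6302 \cdot 10^{-5}$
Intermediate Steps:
$D{\left(O \right)} = -3$ ($D{\left(O \right)} = 0 - 3 = -3$)
$\frac{D{\left(361 \right)}}{114061} = - \frac{3}{114061}$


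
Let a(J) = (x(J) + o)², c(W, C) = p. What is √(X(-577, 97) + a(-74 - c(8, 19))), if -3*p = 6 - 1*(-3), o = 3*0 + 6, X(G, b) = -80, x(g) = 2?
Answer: 4*I ≈ 4.0*I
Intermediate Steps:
o = 6 (o = 0 + 6 = 6)
p = -3 (p = -(6 - 1*(-3))/3 = -(6 + 3)/3 = -⅓*9 = -3)
c(W, C) = -3
a(J) = 64 (a(J) = (2 + 6)² = 8² = 64)
√(X(-577, 97) + a(-74 - c(8, 19))) = √(-80 + 64) = √(-16) = 4*I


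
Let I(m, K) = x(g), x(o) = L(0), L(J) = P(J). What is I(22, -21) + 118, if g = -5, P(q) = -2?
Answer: 116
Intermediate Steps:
L(J) = -2
x(o) = -2
I(m, K) = -2
I(22, -21) + 118 = -2 + 118 = 116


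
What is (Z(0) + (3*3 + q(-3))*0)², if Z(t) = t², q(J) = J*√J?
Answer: 0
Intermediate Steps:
q(J) = J^(3/2)
(Z(0) + (3*3 + q(-3))*0)² = (0² + (3*3 + (-3)^(3/2))*0)² = (0 + (9 - 3*I*√3)*0)² = (0 + 0)² = 0² = 0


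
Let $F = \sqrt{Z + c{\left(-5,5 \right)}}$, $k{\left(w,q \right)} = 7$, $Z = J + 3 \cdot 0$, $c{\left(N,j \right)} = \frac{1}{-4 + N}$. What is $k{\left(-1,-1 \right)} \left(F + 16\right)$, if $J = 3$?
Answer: $112 + \frac{7 \sqrt{26}}{3} \approx 123.9$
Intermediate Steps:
$Z = 3$ ($Z = 3 + 3 \cdot 0 = 3 + 0 = 3$)
$F = \frac{\sqrt{26}}{3}$ ($F = \sqrt{3 + \frac{1}{-4 - 5}} = \sqrt{3 + \frac{1}{-9}} = \sqrt{3 - \frac{1}{9}} = \sqrt{\frac{26}{9}} = \frac{\sqrt{26}}{3} \approx 1.6997$)
$k{\left(-1,-1 \right)} \left(F + 16\right) = 7 \left(\frac{\sqrt{26}}{3} + 16\right) = 7 \left(16 + \frac{\sqrt{26}}{3}\right) = 112 + \frac{7 \sqrt{26}}{3}$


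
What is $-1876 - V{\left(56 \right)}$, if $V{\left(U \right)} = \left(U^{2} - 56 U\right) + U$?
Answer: $-1932$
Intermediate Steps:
$V{\left(U \right)} = U^{2} - 55 U$
$-1876 - V{\left(56 \right)} = -1876 - 56 \left(-55 + 56\right) = -1876 - 56 \cdot 1 = -1876 - 56 = -1932$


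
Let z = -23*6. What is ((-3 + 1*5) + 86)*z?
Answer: -12144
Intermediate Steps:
z = -138
((-3 + 1*5) + 86)*z = ((-3 + 1*5) + 86)*(-138) = ((-3 + 5) + 86)*(-138) = (2 + 86)*(-138) = 88*(-138) = -12144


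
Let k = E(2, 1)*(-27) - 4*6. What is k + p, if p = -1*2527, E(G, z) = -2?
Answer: -2497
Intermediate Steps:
k = 30 (k = -2*(-27) - 4*6 = 54 - 24 = 30)
p = -2527
k + p = 30 - 2527 = -2497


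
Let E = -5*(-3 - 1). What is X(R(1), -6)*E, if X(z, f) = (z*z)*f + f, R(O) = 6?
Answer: -4440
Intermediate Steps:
X(z, f) = f + f*z² (X(z, f) = z²*f + f = f*z² + f = f + f*z²)
E = 20 (E = -5*(-4) = 20)
X(R(1), -6)*E = -6*(1 + 6²)*20 = -6*(1 + 36)*20 = -6*37*20 = -222*20 = -4440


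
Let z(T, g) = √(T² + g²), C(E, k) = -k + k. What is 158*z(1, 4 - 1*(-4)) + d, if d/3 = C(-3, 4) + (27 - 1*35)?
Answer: -24 + 158*√65 ≈ 1249.8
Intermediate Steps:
C(E, k) = 0
d = -24 (d = 3*(0 + (27 - 1*35)) = 3*(0 + (27 - 35)) = 3*(0 - 8) = 3*(-8) = -24)
158*z(1, 4 - 1*(-4)) + d = 158*√(1² + (4 - 1*(-4))²) - 24 = 158*√(1 + (4 + 4)²) - 24 = 158*√(1 + 8²) - 24 = 158*√(1 + 64) - 24 = 158*√65 - 24 = -24 + 158*√65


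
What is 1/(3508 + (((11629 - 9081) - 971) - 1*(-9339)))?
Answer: 1/14424 ≈ 6.9329e-5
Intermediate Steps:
1/(3508 + (((11629 - 9081) - 971) - 1*(-9339))) = 1/(3508 + ((2548 - 971) + 9339)) = 1/(3508 + (1577 + 9339)) = 1/(3508 + 10916) = 1/14424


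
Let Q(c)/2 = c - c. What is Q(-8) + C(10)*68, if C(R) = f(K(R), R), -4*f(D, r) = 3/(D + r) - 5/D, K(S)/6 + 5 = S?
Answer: 187/120 ≈ 1.5583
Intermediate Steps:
K(S) = -30 + 6*S
f(D, r) = -3/(4*(D + r)) + 5/(4*D) (f(D, r) = -(3/(D + r) - 5/D)/4 = -(-5/D + 3/(D + r))/4 = -3/(4*(D + r)) + 5/(4*D))
C(R) = (-60 + 17*R)/(4*(-30 + 6*R)*(-30 + 7*R)) (C(R) = (2*(-30 + 6*R) + 5*R)/(4*(-30 + 6*R)*((-30 + 6*R) + R)) = ((-60 + 12*R) + 5*R)/(4*(-30 + 6*R)*(-30 + 7*R)) = (-60 + 17*R)/(4*(-30 + 6*R)*(-30 + 7*R)))
Q(c) = 0 (Q(c) = 2*(c - c) = 2*0 = 0)
Q(-8) + C(10)*68 = 0 + ((-60 + 17*10)/(24*(-30 + 7*10)*(-5 + 10)))*68 = 0 + ((1/24)*(-60 + 170)/((-30 + 70)*5))*68 = 0 + ((1/24)*(1/5)*110/40)*68 = 0 + ((1/24)*(1/40)*(1/5)*110)*68 = 0 + (11/480)*68 = 0 + 187/120 = 187/120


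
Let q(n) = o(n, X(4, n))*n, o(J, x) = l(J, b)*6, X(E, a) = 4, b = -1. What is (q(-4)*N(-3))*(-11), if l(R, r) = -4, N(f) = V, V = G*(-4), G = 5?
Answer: 21120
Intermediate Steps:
V = -20 (V = 5*(-4) = -20)
N(f) = -20
o(J, x) = -24 (o(J, x) = -4*6 = -24)
q(n) = -24*n
(q(-4)*N(-3))*(-11) = (-24*(-4)*(-20))*(-11) = (96*(-20))*(-11) = -1920*(-11) = 21120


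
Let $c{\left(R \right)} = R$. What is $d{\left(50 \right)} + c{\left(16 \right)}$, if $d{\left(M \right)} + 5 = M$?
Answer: $61$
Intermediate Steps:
$d{\left(M \right)} = -5 + M$
$d{\left(50 \right)} + c{\left(16 \right)} = \left(-5 + 50\right) + 16 = 45 + 16 = 61$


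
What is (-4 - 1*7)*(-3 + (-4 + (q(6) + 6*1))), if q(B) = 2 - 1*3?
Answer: 22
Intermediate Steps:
q(B) = -1 (q(B) = 2 - 3 = -1)
(-4 - 1*7)*(-3 + (-4 + (q(6) + 6*1))) = (-4 - 1*7)*(-3 + (-4 + (-1 + 6*1))) = (-4 - 7)*(-3 + (-4 + (-1 + 6))) = -11*(-3 + (-4 + 5)) = -11*(-3 + 1) = -11*(-2) = 22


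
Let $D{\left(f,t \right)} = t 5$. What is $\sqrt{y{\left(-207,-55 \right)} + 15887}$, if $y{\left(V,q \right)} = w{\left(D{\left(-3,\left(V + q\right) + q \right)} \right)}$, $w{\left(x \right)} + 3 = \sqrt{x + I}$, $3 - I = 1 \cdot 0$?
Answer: $\sqrt{15884 + i \sqrt{1582}} \approx 126.03 + 0.1578 i$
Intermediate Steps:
$I = 3$ ($I = 3 - 1 \cdot 0 = 3 - 0 = 3 + 0 = 3$)
$D{\left(f,t \right)} = 5 t$
$w{\left(x \right)} = -3 + \sqrt{3 + x}$ ($w{\left(x \right)} = -3 + \sqrt{x + 3} = -3 + \sqrt{3 + x}$)
$y{\left(V,q \right)} = -3 + \sqrt{3 + 5 V + 10 q}$ ($y{\left(V,q \right)} = -3 + \sqrt{3 + 5 \left(\left(V + q\right) + q\right)} = -3 + \sqrt{3 + 5 \left(V + 2 q\right)} = -3 + \sqrt{3 + \left(5 V + 10 q\right)} = -3 + \sqrt{3 + 5 V + 10 q}$)
$\sqrt{y{\left(-207,-55 \right)} + 15887} = \sqrt{\left(-3 + \sqrt{3 + 5 \left(-207\right) + 10 \left(-55\right)}\right) + 15887} = \sqrt{\left(-3 + \sqrt{3 - 1035 - 550}\right) + 15887} = \sqrt{\left(-3 + \sqrt{-1582}\right) + 15887} = \sqrt{\left(-3 + i \sqrt{1582}\right) + 15887} = \sqrt{15884 + i \sqrt{1582}}$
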